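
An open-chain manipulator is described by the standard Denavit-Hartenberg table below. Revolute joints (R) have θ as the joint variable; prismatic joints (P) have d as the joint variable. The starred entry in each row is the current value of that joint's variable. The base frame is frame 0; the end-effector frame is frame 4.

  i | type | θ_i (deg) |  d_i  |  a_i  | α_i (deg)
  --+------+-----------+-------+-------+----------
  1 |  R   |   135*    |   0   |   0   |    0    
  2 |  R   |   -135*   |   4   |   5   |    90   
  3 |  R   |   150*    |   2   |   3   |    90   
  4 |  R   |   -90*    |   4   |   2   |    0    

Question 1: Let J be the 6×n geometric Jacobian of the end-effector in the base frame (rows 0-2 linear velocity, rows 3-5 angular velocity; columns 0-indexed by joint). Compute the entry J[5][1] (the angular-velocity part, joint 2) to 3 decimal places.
1.000

axis z_1 = (0.0000,0.0000,1.0000); lever o_n−o_1 = (4.4019,-0.0000,8.9641)
cross product → J_v[:, 1] = (0.0000,4.4019,-0.0000)
J_ω[:, 1] = z_1
entry J[5][1] = 1.0000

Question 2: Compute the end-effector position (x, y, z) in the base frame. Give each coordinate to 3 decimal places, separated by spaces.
after link 1: o_1 = (0.0000, 0.0000, 0.0000)
after link 2: o_2 = (5.0000, 0.0000, 4.0000)
after link 3: o_3 = (2.4019, -2.0000, 5.5000)
after link 4: o_4 = (4.4019, -0.0000, 8.9641)

4.402 -0.000 8.964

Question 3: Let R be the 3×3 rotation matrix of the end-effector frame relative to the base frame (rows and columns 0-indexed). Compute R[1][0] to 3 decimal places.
End-effector x-axis (col 0 of R) = (-0.0000,1.0000,0.0000)
R[1][0] = 1.0000

1.000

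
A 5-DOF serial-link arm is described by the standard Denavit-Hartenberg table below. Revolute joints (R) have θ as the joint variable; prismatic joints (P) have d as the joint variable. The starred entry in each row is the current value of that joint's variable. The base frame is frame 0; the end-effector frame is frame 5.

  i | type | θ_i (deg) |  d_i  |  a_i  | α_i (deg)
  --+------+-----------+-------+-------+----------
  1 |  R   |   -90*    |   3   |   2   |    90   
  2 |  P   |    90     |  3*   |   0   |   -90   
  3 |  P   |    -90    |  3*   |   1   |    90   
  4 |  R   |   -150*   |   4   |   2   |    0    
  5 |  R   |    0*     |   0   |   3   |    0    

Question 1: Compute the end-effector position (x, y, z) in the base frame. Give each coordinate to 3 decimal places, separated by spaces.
after link 1: o_1 = (0.0000, -2.0000, 3.0000)
after link 2: o_2 = (-3.0000, -2.0000, 3.0000)
after link 3: o_3 = (-4.0000, 1.0000, 3.0000)
after link 4: o_4 = (-2.2679, 0.0000, -1.0000)
after link 5: o_5 = (0.3301, -1.5000, -1.0000)

0.330 -1.500 -1.000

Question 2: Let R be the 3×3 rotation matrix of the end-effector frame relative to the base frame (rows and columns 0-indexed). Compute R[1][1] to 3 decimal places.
End-effector y-axis (col 1 of R) = (-0.5000,-0.8660,-0.0000)
R[1][1] = -0.8660

-0.866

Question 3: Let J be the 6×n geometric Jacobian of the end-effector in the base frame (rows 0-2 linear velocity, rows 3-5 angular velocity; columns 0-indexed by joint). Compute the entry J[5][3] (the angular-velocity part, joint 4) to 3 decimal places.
-1.000

axis z_3 = (-0.0000,0.0000,-1.0000); lever o_n−o_3 = (4.3301,-2.5000,-4.0000)
cross product → J_v[:, 3] = (-2.5000,-4.3301,-0.0000)
J_ω[:, 3] = z_3
entry J[5][3] = -1.0000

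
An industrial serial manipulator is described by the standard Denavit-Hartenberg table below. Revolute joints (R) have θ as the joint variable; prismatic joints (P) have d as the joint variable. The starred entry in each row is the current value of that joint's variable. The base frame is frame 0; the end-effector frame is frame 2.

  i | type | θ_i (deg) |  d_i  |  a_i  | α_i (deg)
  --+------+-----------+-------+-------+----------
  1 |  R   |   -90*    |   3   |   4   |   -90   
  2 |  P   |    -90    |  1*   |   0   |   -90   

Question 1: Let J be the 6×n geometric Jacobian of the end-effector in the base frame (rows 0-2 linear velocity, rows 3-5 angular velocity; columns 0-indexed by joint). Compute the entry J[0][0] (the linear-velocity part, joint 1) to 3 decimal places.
4.000

axis z_0 = ẑ; lever o_n−o_0 = (1.0000,-4.0000,3.0000)
cross product → J_v[:, 0] = (4.0000,1.0000,-0.0000)
J_ω[:, 0] = z_0
entry J[0][0] = 4.0000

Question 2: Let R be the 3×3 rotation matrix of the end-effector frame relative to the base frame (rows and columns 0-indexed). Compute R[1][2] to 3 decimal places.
-1.000

End-effector z-axis (col 2 of R) = (0.0000,-1.0000,-0.0000)
R[1][2] = -1.0000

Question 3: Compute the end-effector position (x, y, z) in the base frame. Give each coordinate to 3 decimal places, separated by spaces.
1.000 -4.000 3.000

after link 1: o_1 = (0.0000, -4.0000, 3.0000)
after link 2: o_2 = (1.0000, -4.0000, 3.0000)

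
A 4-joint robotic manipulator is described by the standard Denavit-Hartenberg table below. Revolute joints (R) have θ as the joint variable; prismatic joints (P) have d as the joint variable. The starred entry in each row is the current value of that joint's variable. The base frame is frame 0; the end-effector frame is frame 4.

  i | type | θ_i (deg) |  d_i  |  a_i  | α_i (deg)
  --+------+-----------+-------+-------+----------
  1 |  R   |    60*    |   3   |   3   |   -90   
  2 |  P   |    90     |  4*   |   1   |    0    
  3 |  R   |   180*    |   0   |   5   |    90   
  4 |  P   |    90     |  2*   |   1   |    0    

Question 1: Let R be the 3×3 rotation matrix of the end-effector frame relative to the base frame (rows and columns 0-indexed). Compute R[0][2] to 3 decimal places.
-0.500

End-effector z-axis (col 2 of R) = (-0.5000,-0.8660,-0.0000)
R[0][2] = -0.5000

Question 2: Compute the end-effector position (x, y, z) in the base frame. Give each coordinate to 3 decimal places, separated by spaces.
after link 1: o_1 = (1.5000, 2.5981, 3.0000)
after link 2: o_2 = (-1.9641, 4.5981, 2.0000)
after link 3: o_3 = (-1.9641, 4.5981, 7.0000)
after link 4: o_4 = (-3.8301, 3.3660, 7.0000)

-3.830 3.366 7.000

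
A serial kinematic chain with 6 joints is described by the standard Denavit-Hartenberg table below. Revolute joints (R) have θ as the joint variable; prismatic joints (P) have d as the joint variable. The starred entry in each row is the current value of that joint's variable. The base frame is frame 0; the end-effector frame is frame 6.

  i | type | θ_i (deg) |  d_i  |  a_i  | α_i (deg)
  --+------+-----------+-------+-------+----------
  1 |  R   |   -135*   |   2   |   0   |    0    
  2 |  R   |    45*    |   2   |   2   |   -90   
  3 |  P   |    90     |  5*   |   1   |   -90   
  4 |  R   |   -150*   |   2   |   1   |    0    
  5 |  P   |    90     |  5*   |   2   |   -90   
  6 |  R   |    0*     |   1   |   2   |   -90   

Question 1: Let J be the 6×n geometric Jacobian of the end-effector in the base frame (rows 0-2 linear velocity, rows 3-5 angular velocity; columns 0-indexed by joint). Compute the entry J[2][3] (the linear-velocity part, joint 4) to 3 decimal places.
-3.464

axis z_3 = (0.0000,1.0000,-0.0000); lever o_n−o_3 = (3.4641,7.0000,-2.0000)
cross product → J_v[:, 3] = (-2.0000,-0.0000,-3.4641)
J_ω[:, 3] = z_3
entry J[2][3] = -3.4641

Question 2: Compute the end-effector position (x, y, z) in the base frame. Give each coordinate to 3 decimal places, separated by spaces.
after link 1: o_1 = (0.0000, 0.0000, 2.0000)
after link 2: o_2 = (0.0000, -2.0000, 4.0000)
after link 3: o_3 = (5.0000, -2.0000, 3.0000)
after link 4: o_4 = (5.5000, 0.0000, 3.8660)
after link 5: o_5 = (7.2321, 5.0000, 2.8660)
after link 6: o_6 = (8.4641, 5.0000, 1.0000)

8.464 5.000 1.000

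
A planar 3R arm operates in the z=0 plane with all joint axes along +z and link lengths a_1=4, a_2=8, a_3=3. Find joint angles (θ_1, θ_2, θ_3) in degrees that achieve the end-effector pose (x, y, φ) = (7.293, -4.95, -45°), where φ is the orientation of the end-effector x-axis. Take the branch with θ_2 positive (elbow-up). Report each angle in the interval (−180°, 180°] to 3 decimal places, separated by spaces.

-134.998 134.997 -44.999

wrist centre = target − a_3·(cos φ, sin φ) = (5.1717, -2.8287)
cos θ_2 = (34.7477−4²−8²)/(2·4·8) = -0.7071; θ_2 = 134.9968° (elbow-up)
β = atan2(-2.8287,5.1717) = -28.6767°; ψ = atan2(5.6572,-1.6565) = 106.3211°
θ_1 = β − ψ = -134.9978°
θ_3 = φ − θ_1 − θ_2 = -44.9990° (wrapped to (-180°,180°])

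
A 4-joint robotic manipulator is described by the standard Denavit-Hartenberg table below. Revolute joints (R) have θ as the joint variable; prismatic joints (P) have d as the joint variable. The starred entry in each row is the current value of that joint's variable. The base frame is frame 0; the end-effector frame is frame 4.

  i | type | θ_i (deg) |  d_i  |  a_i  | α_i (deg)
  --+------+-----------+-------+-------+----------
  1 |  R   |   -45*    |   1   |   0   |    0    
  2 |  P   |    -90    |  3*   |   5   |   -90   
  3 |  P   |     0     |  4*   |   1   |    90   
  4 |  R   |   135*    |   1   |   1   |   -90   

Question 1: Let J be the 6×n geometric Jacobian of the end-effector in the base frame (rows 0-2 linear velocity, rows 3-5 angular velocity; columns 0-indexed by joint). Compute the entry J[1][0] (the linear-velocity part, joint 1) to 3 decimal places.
-0.414

axis z_0 = ẑ; lever o_n−o_0 = (-0.4142,-7.0711,5.0000)
cross product → J_v[:, 0] = (7.0711,-0.4142,0.0000)
J_ω[:, 0] = z_0
entry J[1][0] = -0.4142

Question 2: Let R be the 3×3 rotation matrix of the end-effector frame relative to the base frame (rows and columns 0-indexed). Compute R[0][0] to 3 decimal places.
1.000

End-effector x-axis (col 0 of R) = (1.0000,0.0000,0.0000)
R[0][0] = 1.0000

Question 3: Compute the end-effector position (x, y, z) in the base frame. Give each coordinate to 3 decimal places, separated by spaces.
after link 1: o_1 = (0.0000, 0.0000, 1.0000)
after link 2: o_2 = (-3.5355, -3.5355, 4.0000)
after link 3: o_3 = (-1.4142, -7.0711, 4.0000)
after link 4: o_4 = (-0.4142, -7.0711, 5.0000)

-0.414 -7.071 5.000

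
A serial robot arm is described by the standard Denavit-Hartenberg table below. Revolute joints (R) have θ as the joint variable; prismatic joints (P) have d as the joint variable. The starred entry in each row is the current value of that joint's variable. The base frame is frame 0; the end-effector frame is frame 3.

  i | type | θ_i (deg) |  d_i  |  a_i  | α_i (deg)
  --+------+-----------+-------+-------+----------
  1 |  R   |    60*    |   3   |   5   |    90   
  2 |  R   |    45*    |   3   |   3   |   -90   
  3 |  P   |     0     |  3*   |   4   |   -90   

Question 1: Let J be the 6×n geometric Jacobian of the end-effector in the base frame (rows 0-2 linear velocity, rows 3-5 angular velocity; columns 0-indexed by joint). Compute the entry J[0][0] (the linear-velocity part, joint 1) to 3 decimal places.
-5.280

axis z_0 = ẑ; lever o_n−o_0 = (6.5123,5.2796,10.0711)
cross product → J_v[:, 0] = (-5.2796,6.5123,0.0000)
J_ω[:, 0] = z_0
entry J[0][0] = -5.2796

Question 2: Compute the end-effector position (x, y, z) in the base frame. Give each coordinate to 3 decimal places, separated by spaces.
after link 1: o_1 = (2.5000, 4.3301, 3.0000)
after link 2: o_2 = (6.1587, 4.6672, 5.1213)
after link 3: o_3 = (6.5123, 5.2796, 10.0711)

6.512 5.280 10.071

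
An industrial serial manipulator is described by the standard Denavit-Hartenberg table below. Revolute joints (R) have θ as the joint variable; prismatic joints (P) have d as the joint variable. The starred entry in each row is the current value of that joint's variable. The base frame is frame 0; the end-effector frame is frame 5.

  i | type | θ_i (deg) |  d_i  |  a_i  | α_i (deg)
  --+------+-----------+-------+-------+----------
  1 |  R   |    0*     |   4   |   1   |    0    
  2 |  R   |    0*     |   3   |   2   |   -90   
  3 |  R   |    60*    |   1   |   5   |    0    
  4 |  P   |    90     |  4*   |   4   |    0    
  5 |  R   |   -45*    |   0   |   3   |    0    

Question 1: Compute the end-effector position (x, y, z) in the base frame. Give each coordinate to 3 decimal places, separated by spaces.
after link 1: o_1 = (1.0000, 0.0000, 4.0000)
after link 2: o_2 = (3.0000, 0.0000, 7.0000)
after link 3: o_3 = (5.5000, 1.0000, 2.6699)
after link 4: o_4 = (2.0359, 5.0000, 0.6699)
after link 5: o_5 = (1.2594, 5.0000, -2.2279)

1.259 5.000 -2.228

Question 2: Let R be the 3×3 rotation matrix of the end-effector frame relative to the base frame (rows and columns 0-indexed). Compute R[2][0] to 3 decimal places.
End-effector x-axis (col 0 of R) = (-0.2588,0.0000,-0.9659)
R[2][0] = -0.9659

-0.966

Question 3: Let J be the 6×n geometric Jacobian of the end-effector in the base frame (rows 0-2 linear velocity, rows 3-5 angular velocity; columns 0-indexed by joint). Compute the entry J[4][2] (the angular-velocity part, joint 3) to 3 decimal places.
axis z_2 = (0.0000,1.0000,0.0000); lever o_n−o_2 = (-1.7406,5.0000,-9.2279)
cross product → J_v[:, 2] = (-9.2279,-0.0000,1.7406)
J_ω[:, 2] = z_2
entry J[4][2] = 1.0000

1.000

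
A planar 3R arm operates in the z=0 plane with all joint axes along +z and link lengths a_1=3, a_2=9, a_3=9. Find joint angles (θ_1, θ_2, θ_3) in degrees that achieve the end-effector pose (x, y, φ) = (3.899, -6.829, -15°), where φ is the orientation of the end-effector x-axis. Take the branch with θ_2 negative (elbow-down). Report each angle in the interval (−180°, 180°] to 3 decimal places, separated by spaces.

0.004 -150.005 135.001

wrist centre = target − a_3·(cos φ, sin φ) = (-4.7943, -4.4996)
cos θ_2 = (43.2323−3²−9²)/(2·3·9) = -0.8661; θ_2 = -150.0050° (elbow-down)
β = atan2(-4.4996,-4.7943) = -136.8162°; ψ = atan2(-4.4993,-4.7946) = -136.8199°
θ_1 = β − ψ = 0.0037°
θ_3 = φ − θ_1 − θ_2 = 135.0013° (wrapped to (-180°,180°])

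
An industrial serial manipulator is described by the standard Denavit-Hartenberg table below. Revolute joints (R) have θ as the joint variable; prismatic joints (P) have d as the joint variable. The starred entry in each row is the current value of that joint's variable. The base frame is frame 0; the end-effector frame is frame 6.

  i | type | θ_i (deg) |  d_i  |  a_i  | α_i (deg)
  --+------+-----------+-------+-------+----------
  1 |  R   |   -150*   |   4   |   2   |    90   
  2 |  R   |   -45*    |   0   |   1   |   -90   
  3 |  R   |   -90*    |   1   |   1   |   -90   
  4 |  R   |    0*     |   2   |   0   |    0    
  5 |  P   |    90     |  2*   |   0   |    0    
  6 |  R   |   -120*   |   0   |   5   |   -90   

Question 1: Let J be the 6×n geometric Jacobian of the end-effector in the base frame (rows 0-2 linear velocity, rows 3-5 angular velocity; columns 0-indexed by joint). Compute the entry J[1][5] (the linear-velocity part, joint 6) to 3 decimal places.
3.696

axis z_5 = (-0.6124,-0.3536,-0.7071); lever o_n−o_5 = (-3.6960,2.8661,1.7678)
cross product → J_v[:, 5] = (1.4017,3.6960,-3.0619)
J_ω[:, 5] = z_5
entry J[1][5] = 3.6960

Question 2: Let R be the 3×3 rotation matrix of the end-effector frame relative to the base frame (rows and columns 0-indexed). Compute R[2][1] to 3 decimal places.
End-effector y-axis (col 1 of R) = (0.6124,0.3536,0.7071)
R[2][1] = 0.7071

0.707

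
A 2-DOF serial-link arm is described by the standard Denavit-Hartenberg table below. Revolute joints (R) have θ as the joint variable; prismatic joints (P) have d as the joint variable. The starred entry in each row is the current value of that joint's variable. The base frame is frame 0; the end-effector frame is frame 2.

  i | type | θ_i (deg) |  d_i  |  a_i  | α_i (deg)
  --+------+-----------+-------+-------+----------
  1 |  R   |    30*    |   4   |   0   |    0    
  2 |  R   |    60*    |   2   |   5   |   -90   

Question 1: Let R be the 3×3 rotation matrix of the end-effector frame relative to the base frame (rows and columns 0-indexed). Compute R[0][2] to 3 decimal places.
-1.000

End-effector z-axis (col 2 of R) = (-1.0000,0.0000,0.0000)
R[0][2] = -1.0000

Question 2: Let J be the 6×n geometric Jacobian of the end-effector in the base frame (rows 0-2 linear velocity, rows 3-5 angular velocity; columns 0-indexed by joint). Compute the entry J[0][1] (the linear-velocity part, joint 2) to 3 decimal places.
axis z_1 = (0.0000,0.0000,1.0000); lever o_n−o_1 = (0.0000,5.0000,2.0000)
cross product → J_v[:, 1] = (-5.0000,0.0000,0.0000)
J_ω[:, 1] = z_1
entry J[0][1] = -5.0000

-5.000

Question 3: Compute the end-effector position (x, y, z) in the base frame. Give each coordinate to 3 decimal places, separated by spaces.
0.000 5.000 6.000

after link 1: o_1 = (0.0000, 0.0000, 4.0000)
after link 2: o_2 = (0.0000, 5.0000, 6.0000)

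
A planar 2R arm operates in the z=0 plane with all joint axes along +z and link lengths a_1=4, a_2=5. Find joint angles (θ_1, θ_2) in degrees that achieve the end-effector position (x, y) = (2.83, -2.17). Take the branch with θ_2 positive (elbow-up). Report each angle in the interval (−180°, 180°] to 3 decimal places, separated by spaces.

-119.993 134.996

cos θ_2 = (12.7178−4²−5²)/(2·4·5) = -0.7071; θ_2 = 134.9958° (elbow-up)
β = atan2(-2.1700,2.8300) = -37.4804°; ψ = atan2(3.5358,0.4647) = 82.5123°
θ_1 = β − ψ = -119.9927°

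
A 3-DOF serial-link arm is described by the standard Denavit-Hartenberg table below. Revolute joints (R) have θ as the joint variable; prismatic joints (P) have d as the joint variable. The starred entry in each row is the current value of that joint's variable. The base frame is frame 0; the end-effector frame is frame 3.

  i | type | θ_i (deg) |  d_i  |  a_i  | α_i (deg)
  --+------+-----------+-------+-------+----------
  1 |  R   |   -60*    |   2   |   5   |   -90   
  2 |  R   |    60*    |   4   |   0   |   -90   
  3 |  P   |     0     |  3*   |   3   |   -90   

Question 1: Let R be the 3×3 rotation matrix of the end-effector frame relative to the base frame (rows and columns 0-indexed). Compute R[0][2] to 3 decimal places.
-0.866

End-effector z-axis (col 2 of R) = (-0.8660,-0.5000,-0.0000)
R[0][2] = -0.8660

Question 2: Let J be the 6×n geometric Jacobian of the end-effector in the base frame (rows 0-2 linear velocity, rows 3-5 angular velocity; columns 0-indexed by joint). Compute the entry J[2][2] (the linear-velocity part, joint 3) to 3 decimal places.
prismatic axis z_2 = (-0.4330,0.7500,-0.5000)
J_v[:, 2] = z_2; J_ω[:, 2] = (0,0,0)
entry J[2][2] = -0.5000

-0.500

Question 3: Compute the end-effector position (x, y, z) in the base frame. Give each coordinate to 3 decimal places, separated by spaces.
after link 1: o_1 = (2.5000, -4.3301, 2.0000)
after link 2: o_2 = (5.9641, -2.3301, 2.0000)
after link 3: o_3 = (5.4151, -1.3792, -2.0981)

5.415 -1.379 -2.098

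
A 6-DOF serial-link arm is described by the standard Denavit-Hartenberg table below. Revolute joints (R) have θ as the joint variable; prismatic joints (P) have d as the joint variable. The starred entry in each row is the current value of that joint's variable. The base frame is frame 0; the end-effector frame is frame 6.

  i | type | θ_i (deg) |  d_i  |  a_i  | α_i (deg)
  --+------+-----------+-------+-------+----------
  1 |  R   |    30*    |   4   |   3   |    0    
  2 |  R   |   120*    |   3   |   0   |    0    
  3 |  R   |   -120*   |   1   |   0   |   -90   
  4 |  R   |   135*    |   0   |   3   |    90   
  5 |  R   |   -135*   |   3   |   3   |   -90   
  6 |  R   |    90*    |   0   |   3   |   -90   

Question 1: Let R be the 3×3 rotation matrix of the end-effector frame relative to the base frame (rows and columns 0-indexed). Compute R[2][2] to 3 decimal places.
-0.500

End-effector z-axis (col 2 of R) = (-0.7866,0.3624,-0.5000)
R[2][2] = -0.5000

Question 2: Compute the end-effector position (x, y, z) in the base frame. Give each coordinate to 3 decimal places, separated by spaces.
3.121 -0.648 7.379

after link 1: o_1 = (2.5981, 1.5000, 4.0000)
after link 2: o_2 = (2.5981, 1.5000, 7.0000)
after link 3: o_3 = (2.5981, 1.5000, 8.0000)
after link 4: o_4 = (0.7610, 0.4393, 5.8787)
after link 5: o_5 = (4.9578, 0.4129, 5.2574)
after link 6: o_6 = (3.1207, -0.6478, 7.3787)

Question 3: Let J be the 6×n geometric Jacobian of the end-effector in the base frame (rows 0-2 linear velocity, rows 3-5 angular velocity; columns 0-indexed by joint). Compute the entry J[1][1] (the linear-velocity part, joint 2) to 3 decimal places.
0.523

axis z_1 = (0.0000,0.0000,1.0000); lever o_n−o_1 = (0.5226,-2.1478,3.3787)
cross product → J_v[:, 1] = (2.1478,0.5226,-0.0000)
J_ω[:, 1] = z_1
entry J[1][1] = 0.5226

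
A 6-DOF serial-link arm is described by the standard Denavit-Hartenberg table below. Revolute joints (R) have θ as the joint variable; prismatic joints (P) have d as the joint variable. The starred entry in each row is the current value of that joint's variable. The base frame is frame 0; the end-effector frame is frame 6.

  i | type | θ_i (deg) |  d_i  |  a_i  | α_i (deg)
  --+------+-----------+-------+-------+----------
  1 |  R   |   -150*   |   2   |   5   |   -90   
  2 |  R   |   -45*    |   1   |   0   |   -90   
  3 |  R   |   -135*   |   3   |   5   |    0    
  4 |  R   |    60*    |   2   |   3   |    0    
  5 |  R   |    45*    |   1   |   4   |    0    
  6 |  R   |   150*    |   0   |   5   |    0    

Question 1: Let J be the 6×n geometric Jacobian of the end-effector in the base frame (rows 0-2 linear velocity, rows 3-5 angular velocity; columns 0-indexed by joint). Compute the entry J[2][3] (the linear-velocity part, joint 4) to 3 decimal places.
axis z_3 = (-0.6124,-0.3536,-0.7071); lever o_n−o_3 = (-2.6192,-2.1676,-0.8906)
cross product → J_v[:, 3] = (-1.2179,1.3067,0.4014)
J_ω[:, 3] = z_3
entry J[2][3] = 0.4014

0.401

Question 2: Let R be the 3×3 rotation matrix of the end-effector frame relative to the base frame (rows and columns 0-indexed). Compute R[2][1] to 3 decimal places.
-0.612

End-effector y-axis (col 1 of R) = (0.7803,-0.1268,-0.6124)
R[2][1] = -0.6124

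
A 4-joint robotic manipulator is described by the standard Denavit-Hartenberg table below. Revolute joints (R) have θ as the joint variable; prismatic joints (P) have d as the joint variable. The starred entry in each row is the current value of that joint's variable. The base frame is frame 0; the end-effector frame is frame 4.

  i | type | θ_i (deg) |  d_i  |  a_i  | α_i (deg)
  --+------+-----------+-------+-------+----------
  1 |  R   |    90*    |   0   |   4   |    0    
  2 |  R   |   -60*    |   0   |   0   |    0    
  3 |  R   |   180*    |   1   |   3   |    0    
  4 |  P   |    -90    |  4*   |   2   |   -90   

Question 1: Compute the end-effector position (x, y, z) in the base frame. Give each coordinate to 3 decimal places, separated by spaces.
after link 1: o_1 = (0.0000, 4.0000, 0.0000)
after link 2: o_2 = (0.0000, 4.0000, 0.0000)
after link 3: o_3 = (-2.5981, 2.5000, 1.0000)
after link 4: o_4 = (-3.5981, 4.2321, 5.0000)

-3.598 4.232 5.000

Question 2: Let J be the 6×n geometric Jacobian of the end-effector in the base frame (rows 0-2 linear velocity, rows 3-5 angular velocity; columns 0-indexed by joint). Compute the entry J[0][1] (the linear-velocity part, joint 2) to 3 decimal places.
axis z_1 = (0.0000,0.0000,1.0000); lever o_n−o_1 = (-3.5981,0.2321,5.0000)
cross product → J_v[:, 1] = (-0.2321,-3.5981,0.0000)
J_ω[:, 1] = z_1
entry J[0][1] = -0.2321

-0.232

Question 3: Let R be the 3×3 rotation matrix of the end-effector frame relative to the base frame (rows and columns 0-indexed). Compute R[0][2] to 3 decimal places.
-0.866

End-effector z-axis (col 2 of R) = (-0.8660,-0.5000,0.0000)
R[0][2] = -0.8660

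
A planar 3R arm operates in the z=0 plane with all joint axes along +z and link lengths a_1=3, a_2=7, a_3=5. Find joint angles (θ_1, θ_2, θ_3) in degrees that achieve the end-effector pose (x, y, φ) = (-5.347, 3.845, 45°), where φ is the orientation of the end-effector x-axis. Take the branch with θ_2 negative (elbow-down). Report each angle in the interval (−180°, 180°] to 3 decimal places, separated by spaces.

wrist centre = target − a_3·(cos φ, sin φ) = (-8.8825, 0.3095)
cos θ_2 = (78.9952−3²−7²)/(2·3·7) = 0.4999; θ_2 = -60.0076° (elbow-down)
β = atan2(0.3095,-8.8825) = 178.0046°; ψ = atan2(-6.0626,6.4992) = -43.0096°
θ_1 = β − ψ = 221.0143°
θ_3 = φ − θ_1 − θ_2 = -116.0067° (wrapped to (-180°,180°])

-138.986 -60.008 -116.007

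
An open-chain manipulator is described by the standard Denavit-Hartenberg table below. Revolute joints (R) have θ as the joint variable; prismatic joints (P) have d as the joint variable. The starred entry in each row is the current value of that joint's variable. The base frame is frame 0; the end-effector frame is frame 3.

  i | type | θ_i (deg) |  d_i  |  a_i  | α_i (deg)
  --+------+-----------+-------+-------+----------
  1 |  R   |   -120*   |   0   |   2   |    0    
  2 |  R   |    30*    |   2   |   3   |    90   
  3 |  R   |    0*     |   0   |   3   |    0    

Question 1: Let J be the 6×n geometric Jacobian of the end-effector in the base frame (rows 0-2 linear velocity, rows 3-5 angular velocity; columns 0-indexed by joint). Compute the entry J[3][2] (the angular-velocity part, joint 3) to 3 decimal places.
-1.000

axis z_2 = (-1.0000,-0.0000,0.0000); lever o_n−o_2 = (0.0000,-3.0000,0.0000)
cross product → J_v[:, 2] = (0.0000,0.0000,3.0000)
J_ω[:, 2] = z_2
entry J[3][2] = -1.0000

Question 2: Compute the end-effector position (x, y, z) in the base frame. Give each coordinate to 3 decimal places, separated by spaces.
-1.000 -7.732 2.000

after link 1: o_1 = (-1.0000, -1.7321, 0.0000)
after link 2: o_2 = (-1.0000, -4.7321, 2.0000)
after link 3: o_3 = (-1.0000, -7.7321, 2.0000)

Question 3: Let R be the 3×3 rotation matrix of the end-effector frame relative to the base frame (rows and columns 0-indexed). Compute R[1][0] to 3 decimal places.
-1.000

End-effector x-axis (col 0 of R) = (0.0000,-1.0000,0.0000)
R[1][0] = -1.0000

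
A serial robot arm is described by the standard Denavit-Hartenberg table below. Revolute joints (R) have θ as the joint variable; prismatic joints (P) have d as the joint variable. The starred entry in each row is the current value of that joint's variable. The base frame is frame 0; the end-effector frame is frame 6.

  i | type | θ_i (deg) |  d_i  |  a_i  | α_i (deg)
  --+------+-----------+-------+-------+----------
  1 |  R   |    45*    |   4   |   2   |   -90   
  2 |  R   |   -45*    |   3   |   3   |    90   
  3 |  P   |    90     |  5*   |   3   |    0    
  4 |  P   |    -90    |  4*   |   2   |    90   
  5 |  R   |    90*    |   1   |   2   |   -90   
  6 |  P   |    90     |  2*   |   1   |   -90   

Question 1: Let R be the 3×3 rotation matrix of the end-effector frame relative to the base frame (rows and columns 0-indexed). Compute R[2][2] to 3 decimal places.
-0.707

End-effector z-axis (col 2 of R) = (0.5000,0.5000,-0.7071)
R[2][2] = -0.7071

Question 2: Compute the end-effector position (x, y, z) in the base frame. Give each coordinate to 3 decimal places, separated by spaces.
after link 1: o_1 = (1.4142, 1.4142, 4.0000)
after link 2: o_2 = (0.7929, 5.0355, 6.1213)
after link 3: o_3 = (-3.8284, 4.6569, 9.6569)
after link 4: o_4 = (-4.8284, 3.6569, 13.8995)
after link 5: o_5 = (-5.1213, 1.9497, 15.3137)
after link 6: o_6 = (-6.8284, 1.6569, 13.8995)

-6.828 1.657 13.899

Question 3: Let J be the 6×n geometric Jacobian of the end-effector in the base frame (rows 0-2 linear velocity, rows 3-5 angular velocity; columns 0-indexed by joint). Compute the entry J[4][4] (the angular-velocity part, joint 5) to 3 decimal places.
axis z_4 = (0.7071,-0.7071,0.0000); lever o_n−o_4 = (-2.0000,-2.0000,0.0000)
cross product → J_v[:, 4] = (0.0000,-0.0000,-2.8284)
J_ω[:, 4] = z_4
entry J[4][4] = -0.7071

-0.707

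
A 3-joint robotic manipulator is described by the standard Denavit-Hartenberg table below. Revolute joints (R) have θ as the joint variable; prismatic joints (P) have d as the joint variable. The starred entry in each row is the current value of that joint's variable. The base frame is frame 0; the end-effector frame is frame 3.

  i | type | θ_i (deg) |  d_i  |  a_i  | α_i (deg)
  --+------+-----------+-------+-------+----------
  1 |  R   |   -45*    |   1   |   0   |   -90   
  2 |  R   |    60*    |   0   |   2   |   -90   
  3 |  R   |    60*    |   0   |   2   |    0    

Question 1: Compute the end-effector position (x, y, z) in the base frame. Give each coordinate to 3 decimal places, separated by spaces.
after link 1: o_1 = (0.0000, 0.0000, 1.0000)
after link 2: o_2 = (0.7071, -0.7071, -0.7321)
after link 3: o_3 = (-0.1641, -2.2854, -1.5981)

-0.164 -2.285 -1.598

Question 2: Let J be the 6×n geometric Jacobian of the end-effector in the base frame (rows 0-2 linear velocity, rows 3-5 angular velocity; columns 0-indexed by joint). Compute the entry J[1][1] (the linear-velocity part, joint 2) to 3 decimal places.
axis z_1 = (0.7071,0.7071,0.0000); lever o_n−o_1 = (-0.1641,-2.2854,-2.5981)
cross product → J_v[:, 1] = (-1.8371,1.8371,-1.5000)
J_ω[:, 1] = z_1
entry J[1][1] = 1.8371

1.837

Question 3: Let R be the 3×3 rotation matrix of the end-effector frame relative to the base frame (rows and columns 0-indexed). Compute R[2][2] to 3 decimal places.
-0.500

End-effector z-axis (col 2 of R) = (-0.6124,0.6124,-0.5000)
R[2][2] = -0.5000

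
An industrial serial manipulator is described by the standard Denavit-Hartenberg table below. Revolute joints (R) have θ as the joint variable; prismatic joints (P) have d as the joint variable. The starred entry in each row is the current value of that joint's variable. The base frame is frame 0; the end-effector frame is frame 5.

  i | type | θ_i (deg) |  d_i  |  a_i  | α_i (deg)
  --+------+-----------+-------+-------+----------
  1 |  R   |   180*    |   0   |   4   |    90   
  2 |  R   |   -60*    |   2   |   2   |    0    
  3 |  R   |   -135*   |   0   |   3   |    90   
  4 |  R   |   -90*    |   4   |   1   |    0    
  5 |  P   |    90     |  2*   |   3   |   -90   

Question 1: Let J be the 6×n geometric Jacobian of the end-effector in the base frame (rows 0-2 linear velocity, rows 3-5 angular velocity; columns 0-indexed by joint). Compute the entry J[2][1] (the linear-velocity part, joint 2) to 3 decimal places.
-3.243

axis z_1 = (0.0000,1.0000,0.0000); lever o_n−o_1 = (3.2426,1.0000,5.6164)
cross product → J_v[:, 1] = (5.6164,-0.0000,-3.2426)
J_ω[:, 1] = z_1
entry J[2][1] = -3.2426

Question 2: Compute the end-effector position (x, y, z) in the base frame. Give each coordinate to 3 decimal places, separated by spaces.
after link 1: o_1 = (-4.0000, 0.0000, 0.0000)
after link 2: o_2 = (-5.0000, 2.0000, -1.7321)
after link 3: o_3 = (-2.1022, 2.0000, -0.9556)
after link 4: o_4 = (-3.1375, 1.0000, 2.9081)
after link 5: o_5 = (-0.7574, 1.0000, 5.6164)

-0.757 1.000 5.616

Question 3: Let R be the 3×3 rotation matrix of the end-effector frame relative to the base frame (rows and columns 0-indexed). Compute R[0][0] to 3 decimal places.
0.966

End-effector x-axis (col 0 of R) = (0.9659,-0.0000,0.2588)
R[0][0] = 0.9659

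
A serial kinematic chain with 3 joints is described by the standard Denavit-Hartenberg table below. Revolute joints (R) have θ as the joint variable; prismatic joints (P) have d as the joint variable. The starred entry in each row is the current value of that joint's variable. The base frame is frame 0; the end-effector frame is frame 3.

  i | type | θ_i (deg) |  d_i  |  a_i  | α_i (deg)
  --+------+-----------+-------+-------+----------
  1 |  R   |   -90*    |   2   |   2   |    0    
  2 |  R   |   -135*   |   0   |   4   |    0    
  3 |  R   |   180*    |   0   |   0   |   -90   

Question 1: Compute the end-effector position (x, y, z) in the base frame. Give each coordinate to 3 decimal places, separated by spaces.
-2.828 0.828 2.000

after link 1: o_1 = (0.0000, -2.0000, 2.0000)
after link 2: o_2 = (-2.8284, 0.8284, 2.0000)
after link 3: o_3 = (-2.8284, 0.8284, 2.0000)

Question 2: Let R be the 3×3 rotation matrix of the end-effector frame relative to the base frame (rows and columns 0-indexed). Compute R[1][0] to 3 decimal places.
-0.707

End-effector x-axis (col 0 of R) = (0.7071,-0.7071,0.0000)
R[1][0] = -0.7071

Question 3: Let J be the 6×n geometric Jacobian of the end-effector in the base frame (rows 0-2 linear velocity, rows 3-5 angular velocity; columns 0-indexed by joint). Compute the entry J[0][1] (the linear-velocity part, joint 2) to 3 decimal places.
axis z_1 = (0.0000,0.0000,1.0000); lever o_n−o_1 = (-2.8284,2.8284,0.0000)
cross product → J_v[:, 1] = (-2.8284,-2.8284,0.0000)
J_ω[:, 1] = z_1
entry J[0][1] = -2.8284

-2.828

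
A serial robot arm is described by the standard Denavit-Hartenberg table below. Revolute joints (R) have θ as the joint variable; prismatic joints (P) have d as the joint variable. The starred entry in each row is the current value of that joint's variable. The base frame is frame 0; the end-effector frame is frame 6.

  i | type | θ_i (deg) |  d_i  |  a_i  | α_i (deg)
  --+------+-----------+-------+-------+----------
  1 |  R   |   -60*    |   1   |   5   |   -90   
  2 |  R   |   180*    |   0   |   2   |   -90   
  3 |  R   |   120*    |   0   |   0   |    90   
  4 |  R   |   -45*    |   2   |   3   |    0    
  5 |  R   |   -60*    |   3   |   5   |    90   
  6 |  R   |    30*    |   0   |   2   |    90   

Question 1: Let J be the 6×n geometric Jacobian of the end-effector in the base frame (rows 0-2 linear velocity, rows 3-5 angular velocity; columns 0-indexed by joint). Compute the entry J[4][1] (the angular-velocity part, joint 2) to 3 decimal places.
0.500

axis z_1 = (0.8660,0.5000,0.0000); lever o_n−o_1 = (-6.3856,4.4039,-8.6240)
cross product → J_v[:, 1] = (-4.3120,7.4686,7.0067)
J_ω[:, 1] = z_1
entry J[4][1] = 0.5000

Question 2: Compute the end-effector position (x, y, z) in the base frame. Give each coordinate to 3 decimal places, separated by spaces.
after link 1: o_1 = (2.5000, -4.3301, 1.0000)
after link 2: o_2 = (1.5000, -2.5981, 1.0000)
after link 3: o_3 = (1.5000, -2.5981, 1.0000)
after link 4: o_4 = (-1.2927, -3.4352, -1.1213)
after link 5: o_5 = (-3.2437, -0.8145, -5.9509)
after link 6: o_6 = (-3.8856, 0.0738, -7.6240)

-3.886 0.074 -7.624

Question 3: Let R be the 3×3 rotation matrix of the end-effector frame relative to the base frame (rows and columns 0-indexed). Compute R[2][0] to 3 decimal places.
End-effector x-axis (col 0 of R) = (-0.3209,0.4441,-0.8365)
R[2][0] = -0.8365

-0.837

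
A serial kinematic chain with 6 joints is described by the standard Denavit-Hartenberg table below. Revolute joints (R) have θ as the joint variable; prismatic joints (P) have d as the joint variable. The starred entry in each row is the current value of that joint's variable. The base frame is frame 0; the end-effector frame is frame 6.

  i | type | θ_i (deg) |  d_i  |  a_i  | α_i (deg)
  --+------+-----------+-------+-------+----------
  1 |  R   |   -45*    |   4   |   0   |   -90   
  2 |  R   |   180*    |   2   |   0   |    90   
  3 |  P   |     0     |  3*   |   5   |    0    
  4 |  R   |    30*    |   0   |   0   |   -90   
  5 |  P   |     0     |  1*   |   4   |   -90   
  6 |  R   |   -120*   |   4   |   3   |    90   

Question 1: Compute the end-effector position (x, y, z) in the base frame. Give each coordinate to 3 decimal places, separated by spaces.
after link 1: o_1 = (0.0000, 0.0000, 4.0000)
after link 2: o_2 = (1.4142, 1.4142, 4.0000)
after link 3: o_3 = (-2.1213, 4.9497, 1.0000)
after link 4: o_4 = (-2.1213, 4.9497, 1.0000)
after link 5: o_5 = (-2.1907, 9.0723, 1.0000)
after link 6: o_6 = (0.7071, 8.2958, 5.0000)

0.707 8.296 5.000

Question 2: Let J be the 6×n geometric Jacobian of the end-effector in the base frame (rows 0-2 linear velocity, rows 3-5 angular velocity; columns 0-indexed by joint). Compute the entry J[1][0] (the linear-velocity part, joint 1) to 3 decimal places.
axis z_0 = ẑ; lever o_n−o_0 = (0.7071,8.2958,5.0000)
cross product → J_v[:, 0] = (-8.2958,0.7071,0.0000)
J_ω[:, 0] = z_0
entry J[1][0] = 0.7071

0.707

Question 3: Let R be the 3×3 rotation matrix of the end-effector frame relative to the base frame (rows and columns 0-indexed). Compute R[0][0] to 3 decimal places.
End-effector x-axis (col 0 of R) = (0.9659,-0.2588,0.0000)
R[0][0] = 0.9659

0.966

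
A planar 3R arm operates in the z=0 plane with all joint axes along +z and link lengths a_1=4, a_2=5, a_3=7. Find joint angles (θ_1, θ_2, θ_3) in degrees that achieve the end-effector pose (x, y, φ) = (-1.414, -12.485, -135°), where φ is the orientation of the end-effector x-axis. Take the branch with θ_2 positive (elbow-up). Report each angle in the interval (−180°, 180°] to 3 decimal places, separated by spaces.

-90.001 45.006 -90.005

wrist centre = target − a_3·(cos φ, sin φ) = (3.5357, -7.5353)
cos θ_2 = (69.2815−4²−5²)/(2·4·5) = 0.7070; θ_2 = 45.0055° (elbow-up)
β = atan2(-7.5353,3.5357) = -64.8627°; ψ = atan2(3.5359,7.5352) = 25.1382°
θ_1 = β − ψ = -90.0010°
θ_3 = φ − θ_1 − θ_2 = -90.0046° (wrapped to (-180°,180°])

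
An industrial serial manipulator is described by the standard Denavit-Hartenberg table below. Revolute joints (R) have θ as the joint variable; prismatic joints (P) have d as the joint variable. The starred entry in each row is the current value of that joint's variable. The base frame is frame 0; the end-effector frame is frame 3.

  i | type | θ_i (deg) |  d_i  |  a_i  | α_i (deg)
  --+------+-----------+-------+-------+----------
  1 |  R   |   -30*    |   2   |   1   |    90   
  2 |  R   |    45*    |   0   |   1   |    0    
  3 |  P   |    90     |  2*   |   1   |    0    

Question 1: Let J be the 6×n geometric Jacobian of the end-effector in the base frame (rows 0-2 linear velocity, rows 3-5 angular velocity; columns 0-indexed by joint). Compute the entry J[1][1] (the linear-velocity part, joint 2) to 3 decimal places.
axis z_1 = (-0.5000,-0.8660,0.0000); lever o_n−o_1 = (-1.0000,-1.7321,1.4142)
cross product → J_v[:, 1] = (-1.2247,0.7071,0.0000)
J_ω[:, 1] = z_1
entry J[1][1] = 0.7071

0.707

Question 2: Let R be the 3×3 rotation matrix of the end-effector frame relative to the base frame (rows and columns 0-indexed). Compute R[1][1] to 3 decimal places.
0.354

End-effector y-axis (col 1 of R) = (-0.6124,0.3536,-0.7071)
R[1][1] = 0.3536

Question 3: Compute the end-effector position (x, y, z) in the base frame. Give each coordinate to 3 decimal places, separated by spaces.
-0.134 -2.232 3.414

after link 1: o_1 = (0.8660, -0.5000, 2.0000)
after link 2: o_2 = (1.4784, -0.8536, 2.7071)
after link 3: o_3 = (-0.1340, -2.2321, 3.4142)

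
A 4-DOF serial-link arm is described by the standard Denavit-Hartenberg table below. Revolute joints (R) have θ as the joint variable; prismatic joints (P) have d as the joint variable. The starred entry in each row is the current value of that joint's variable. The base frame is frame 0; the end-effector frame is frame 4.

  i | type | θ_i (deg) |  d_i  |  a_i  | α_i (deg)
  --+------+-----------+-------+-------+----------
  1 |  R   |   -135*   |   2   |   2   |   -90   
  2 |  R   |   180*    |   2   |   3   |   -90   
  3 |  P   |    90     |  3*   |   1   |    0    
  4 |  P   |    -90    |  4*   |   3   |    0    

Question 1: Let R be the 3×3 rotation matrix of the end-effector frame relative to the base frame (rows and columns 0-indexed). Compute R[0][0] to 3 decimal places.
End-effector x-axis (col 0 of R) = (0.7071,0.7071,-0.0000)
R[0][0] = 0.7071

0.707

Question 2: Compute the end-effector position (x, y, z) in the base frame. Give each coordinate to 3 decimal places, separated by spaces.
3.536 2.121 9.000

after link 1: o_1 = (-1.4142, -1.4142, 2.0000)
after link 2: o_2 = (2.1213, -0.7071, 2.0000)
after link 3: o_3 = (1.4142, 0.0000, 5.0000)
after link 4: o_4 = (3.5355, 2.1213, 9.0000)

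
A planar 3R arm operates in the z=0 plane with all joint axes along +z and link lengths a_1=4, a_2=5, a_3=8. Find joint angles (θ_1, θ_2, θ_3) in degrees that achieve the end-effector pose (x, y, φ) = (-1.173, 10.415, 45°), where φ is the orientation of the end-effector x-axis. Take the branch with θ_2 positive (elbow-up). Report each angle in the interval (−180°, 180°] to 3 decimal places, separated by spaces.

wrist centre = target − a_3·(cos φ, sin φ) = (-6.8299, 4.7581)
cos θ_2 = (69.2869−4²−5²)/(2·4·5) = 0.7072; θ_2 = 44.9948° (elbow-up)
β = atan2(4.7581,-6.8299) = 145.1363°; ψ = atan2(3.5352,7.5359) = 25.1321°
θ_1 = β − ψ = 120.0041°
θ_3 = φ − θ_1 − θ_2 = -119.9989° (wrapped to (-180°,180°])

120.004 44.995 -119.999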